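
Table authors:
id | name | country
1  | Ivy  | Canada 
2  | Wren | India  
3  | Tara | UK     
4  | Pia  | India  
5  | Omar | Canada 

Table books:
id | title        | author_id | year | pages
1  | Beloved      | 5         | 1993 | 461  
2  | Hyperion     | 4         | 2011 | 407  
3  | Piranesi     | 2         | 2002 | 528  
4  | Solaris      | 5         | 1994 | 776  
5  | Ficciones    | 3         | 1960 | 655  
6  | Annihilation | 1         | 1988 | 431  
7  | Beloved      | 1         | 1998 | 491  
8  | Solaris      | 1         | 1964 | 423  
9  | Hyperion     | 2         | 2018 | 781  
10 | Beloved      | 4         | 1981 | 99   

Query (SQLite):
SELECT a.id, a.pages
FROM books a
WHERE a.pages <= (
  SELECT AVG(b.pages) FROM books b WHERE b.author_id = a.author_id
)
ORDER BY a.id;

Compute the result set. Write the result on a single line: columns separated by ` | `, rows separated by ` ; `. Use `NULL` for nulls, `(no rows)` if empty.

1 | 461 ; 3 | 528 ; 5 | 655 ; 6 | 431 ; 8 | 423 ; 10 | 99

For each books row a, compute AVG(pages) over rows sharing a.author_id.
Keep row a if a.pages <= that per-group AVG.
  author_id=1: AVG(pages) = 448.333333
  author_id=2: AVG(pages) = 654.5
  author_id=3: AVG(pages) = 655.0
  author_id=4: AVG(pages) = 253.0
  author_id=5: AVG(pages) = 618.5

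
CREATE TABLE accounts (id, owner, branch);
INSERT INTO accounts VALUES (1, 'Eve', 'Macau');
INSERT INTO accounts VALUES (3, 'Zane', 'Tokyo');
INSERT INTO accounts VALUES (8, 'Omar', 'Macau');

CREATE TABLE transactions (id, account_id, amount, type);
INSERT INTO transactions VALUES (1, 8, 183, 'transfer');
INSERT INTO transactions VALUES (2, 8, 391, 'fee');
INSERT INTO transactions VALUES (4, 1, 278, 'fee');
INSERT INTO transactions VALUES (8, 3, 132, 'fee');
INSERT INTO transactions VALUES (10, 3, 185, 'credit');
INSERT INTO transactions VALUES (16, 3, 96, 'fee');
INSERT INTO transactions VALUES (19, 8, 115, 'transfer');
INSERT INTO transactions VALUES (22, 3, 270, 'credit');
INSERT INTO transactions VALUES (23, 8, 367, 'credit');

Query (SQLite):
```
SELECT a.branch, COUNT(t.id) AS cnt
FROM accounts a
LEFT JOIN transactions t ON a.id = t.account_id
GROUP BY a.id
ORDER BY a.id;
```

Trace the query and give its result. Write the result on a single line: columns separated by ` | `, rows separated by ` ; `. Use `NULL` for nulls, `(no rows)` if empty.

LEFT JOIN keeps every accounts row; unmatched ones get NULL for transactions columns.
Group by accounts.id and compute COUNT(t.id). COUNT(col) of an all-NULL group is 0.
  1: ids {4} → COUNT(t.id)=1
  3: ids {8, 10, 16, 22} → COUNT(t.id)=4
  8: ids {1, 2, 19, 23} → COUNT(t.id)=4

Macau | 1 ; Tokyo | 4 ; Macau | 4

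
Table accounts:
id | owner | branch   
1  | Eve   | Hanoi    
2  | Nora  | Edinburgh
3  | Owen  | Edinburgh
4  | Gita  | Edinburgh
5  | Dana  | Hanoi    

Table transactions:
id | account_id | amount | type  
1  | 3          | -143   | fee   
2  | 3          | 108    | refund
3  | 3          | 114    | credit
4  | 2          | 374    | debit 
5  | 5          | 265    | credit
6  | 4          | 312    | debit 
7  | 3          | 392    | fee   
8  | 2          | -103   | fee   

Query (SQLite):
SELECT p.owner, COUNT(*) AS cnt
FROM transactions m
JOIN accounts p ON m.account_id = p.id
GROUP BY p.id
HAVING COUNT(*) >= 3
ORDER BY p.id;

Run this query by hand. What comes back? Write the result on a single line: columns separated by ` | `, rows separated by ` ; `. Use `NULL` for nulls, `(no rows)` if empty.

Join each transactions row to its accounts via account_id.
Group joined rows by accounts.id; compute COUNT(*) per group.
HAVING: keep groups with count ≥ 3.
  2: ids {4, 8} → COUNT(*)=2
  3: ids {1, 2, 3, 7} → COUNT(*)=4
  4: ids {6} → COUNT(*)=1
  5: ids {5} → COUNT(*)=1

Owen | 4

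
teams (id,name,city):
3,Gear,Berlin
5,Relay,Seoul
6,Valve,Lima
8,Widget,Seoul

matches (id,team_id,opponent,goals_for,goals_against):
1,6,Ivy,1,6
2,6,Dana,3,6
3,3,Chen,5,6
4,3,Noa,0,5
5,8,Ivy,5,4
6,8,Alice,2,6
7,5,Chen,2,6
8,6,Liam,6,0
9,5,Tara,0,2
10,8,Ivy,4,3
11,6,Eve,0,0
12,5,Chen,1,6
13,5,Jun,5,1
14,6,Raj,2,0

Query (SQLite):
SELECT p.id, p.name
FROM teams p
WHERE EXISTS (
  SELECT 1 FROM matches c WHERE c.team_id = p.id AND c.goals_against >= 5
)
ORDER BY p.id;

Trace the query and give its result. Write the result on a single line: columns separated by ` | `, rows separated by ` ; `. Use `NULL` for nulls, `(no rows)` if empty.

For each teams row, check whether any matches with matching team_id has goals_against >= 5.
Keep rows where that is true.

3 | Gear ; 5 | Relay ; 6 | Valve ; 8 | Widget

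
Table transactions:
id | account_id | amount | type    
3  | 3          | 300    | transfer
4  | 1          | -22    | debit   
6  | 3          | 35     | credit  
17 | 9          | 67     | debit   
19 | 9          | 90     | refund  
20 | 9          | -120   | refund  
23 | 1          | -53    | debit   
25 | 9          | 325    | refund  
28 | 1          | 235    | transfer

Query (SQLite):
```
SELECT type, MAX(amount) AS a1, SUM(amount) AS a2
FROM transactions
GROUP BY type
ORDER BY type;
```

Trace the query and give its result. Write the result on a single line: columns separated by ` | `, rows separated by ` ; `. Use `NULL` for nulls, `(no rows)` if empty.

credit | 35 | 35 ; debit | 67 | -8 ; refund | 325 | 295 ; transfer | 300 | 535

Group transactions by type.
Per group compute: MAX(amount), SUM(amount).
  credit: ids {6} → MAX(amount)=35, SUM(amount)=35
  debit: ids {4, 17, 23} → MAX(amount)=67, SUM(amount)=-8
  refund: ids {19, 20, 25} → MAX(amount)=325, SUM(amount)=295
  transfer: ids {3, 28} → MAX(amount)=300, SUM(amount)=535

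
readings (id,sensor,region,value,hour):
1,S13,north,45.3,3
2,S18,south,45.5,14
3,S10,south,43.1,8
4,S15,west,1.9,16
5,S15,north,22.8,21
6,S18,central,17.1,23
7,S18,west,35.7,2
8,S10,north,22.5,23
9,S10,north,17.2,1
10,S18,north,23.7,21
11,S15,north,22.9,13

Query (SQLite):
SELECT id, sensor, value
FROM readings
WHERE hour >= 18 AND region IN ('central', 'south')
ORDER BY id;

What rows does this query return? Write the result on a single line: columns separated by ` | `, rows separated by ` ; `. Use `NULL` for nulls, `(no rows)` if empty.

hour >= 18: ids {5, 6, 8, 10}
region IN ('central', 'south'): ids {2, 3, 6}
Combine with AND.

6 | S18 | 17.1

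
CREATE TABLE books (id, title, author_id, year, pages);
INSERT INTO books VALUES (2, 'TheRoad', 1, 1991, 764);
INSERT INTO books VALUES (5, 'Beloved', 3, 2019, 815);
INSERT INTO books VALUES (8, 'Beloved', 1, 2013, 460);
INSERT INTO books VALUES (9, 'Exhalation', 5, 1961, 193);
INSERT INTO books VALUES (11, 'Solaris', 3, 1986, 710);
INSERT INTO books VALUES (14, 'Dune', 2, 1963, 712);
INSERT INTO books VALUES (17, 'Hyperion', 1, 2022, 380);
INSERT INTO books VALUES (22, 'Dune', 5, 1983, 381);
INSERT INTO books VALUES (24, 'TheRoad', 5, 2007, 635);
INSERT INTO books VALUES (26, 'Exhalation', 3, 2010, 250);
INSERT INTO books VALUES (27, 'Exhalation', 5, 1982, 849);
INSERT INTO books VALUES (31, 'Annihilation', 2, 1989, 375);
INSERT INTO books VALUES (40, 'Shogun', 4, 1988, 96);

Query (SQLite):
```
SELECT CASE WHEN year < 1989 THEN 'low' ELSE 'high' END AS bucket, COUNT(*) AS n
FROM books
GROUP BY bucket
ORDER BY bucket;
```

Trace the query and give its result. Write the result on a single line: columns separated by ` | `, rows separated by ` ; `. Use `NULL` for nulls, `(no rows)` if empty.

high | 7 ; low | 6

Bucket rows by year < 1989 → 'low' else 'high'; count each bucket.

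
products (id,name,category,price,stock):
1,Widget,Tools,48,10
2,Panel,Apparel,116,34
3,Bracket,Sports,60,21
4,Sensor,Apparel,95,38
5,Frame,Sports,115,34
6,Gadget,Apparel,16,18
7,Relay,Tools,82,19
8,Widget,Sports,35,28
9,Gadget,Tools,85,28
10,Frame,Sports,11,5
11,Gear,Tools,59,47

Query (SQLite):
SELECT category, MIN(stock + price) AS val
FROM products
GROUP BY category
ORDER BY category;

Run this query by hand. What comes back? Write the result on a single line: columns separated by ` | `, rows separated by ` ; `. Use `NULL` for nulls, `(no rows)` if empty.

Apparel | 34 ; Sports | 16 ; Tools | 58

For each row compute stock + price.
Group by category; take MIN of the expression per group.
  Apparel: ids {2, 4, 6} → MIN(stock + price)=34
  Sports: ids {3, 5, 8, 10} → MIN(stock + price)=16
  Tools: ids {1, 7, 9, 11} → MIN(stock + price)=58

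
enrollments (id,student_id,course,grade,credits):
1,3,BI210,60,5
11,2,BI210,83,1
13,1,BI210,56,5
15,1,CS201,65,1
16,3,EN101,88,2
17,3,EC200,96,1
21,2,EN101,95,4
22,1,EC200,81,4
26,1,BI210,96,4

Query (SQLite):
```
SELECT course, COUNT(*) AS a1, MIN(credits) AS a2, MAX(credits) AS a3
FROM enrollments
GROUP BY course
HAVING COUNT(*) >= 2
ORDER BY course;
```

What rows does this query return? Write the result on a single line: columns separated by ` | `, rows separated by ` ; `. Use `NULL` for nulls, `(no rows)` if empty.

Group enrollments by course.
Per group compute: COUNT(*), MIN(credits), MAX(credits).
HAVING: drop groups with fewer than 2 rows.
  BI210: ids {1, 11, 13, 26} → COUNT(*)=4, MIN(credits)=1, MAX(credits)=5
  CS201: ids {15} → COUNT(*)=1, MIN(credits)=1, MAX(credits)=1
  EC200: ids {17, 22} → COUNT(*)=2, MIN(credits)=1, MAX(credits)=4
  EN101: ids {16, 21} → COUNT(*)=2, MIN(credits)=2, MAX(credits)=4

BI210 | 4 | 1 | 5 ; EC200 | 2 | 1 | 4 ; EN101 | 2 | 2 | 4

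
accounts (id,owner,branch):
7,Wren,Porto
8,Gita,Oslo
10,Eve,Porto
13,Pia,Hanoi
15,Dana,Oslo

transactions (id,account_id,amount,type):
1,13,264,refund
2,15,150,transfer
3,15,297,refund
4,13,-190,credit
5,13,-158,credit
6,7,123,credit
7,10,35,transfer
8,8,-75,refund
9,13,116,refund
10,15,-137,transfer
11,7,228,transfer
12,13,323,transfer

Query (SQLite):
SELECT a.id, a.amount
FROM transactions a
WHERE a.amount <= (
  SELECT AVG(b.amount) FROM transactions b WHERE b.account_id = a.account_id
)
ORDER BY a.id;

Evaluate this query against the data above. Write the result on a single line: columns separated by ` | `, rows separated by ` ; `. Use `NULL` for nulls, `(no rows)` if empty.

4 | -190 ; 5 | -158 ; 6 | 123 ; 7 | 35 ; 8 | -75 ; 10 | -137

For each transactions row a, compute AVG(amount) over rows sharing a.account_id.
Keep row a if a.amount <= that per-group AVG.
  account_id=7: AVG(amount) = 175.5
  account_id=8: AVG(amount) = -75.0
  account_id=10: AVG(amount) = 35.0
  account_id=13: AVG(amount) = 71.0
  account_id=15: AVG(amount) = 103.333333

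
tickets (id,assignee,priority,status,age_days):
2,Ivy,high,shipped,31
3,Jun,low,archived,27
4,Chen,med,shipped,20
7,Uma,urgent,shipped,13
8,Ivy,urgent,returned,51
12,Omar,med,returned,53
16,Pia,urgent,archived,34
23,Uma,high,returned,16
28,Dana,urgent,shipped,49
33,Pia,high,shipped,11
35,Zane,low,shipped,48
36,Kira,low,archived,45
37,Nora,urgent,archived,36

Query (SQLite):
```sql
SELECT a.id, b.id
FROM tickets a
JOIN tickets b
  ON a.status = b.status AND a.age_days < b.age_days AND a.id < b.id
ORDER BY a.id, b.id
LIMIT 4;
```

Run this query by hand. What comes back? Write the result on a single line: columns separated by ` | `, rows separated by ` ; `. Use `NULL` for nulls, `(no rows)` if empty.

2 | 28 ; 2 | 35 ; 3 | 16 ; 3 | 36

Pairs (a,b) with same status, a.age_days < b.age_days, a.id < b.id.
status groups: archived:{3,16,36,37} returned:{8,12,23} shipped:{2,4,7,28,33,35}
Ordered by (a.id, b.id); first 4.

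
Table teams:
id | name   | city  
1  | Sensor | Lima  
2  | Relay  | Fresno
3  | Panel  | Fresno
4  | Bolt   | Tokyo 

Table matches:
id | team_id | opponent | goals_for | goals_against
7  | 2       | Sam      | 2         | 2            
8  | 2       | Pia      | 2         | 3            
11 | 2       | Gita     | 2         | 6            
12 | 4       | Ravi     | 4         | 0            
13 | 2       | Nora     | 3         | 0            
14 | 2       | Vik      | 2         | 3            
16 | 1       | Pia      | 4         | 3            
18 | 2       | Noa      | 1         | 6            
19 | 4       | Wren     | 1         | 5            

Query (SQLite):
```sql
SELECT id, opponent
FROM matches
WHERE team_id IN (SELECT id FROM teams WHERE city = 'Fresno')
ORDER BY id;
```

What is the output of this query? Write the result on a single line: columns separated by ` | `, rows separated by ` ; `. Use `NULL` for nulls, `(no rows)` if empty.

Inner query: teams.id where city = 'Fresno'.
Outer: keep matches rows whose team_id is in that set.
Inner query → {2, 3}

7 | Sam ; 8 | Pia ; 11 | Gita ; 13 | Nora ; 14 | Vik ; 18 | Noa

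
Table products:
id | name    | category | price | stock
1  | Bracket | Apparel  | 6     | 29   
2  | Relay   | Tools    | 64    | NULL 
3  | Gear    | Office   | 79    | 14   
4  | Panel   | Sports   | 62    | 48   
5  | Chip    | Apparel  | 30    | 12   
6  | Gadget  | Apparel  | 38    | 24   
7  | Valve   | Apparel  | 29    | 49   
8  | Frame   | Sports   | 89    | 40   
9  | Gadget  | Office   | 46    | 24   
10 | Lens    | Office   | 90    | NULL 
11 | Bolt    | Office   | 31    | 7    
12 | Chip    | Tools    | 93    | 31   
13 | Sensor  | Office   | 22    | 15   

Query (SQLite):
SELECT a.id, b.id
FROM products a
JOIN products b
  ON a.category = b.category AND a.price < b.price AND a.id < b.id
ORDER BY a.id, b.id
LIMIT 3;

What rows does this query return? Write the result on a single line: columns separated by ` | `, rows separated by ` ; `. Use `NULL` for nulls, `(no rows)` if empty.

Pairs (a,b) with same category, a.price < b.price, a.id < b.id.
category groups: Apparel:{1,5,6,7} Office:{3,9,10,11,13} Sports:{4,8} Tools:{2,12}
Ordered by (a.id, b.id); first 3.

1 | 5 ; 1 | 6 ; 1 | 7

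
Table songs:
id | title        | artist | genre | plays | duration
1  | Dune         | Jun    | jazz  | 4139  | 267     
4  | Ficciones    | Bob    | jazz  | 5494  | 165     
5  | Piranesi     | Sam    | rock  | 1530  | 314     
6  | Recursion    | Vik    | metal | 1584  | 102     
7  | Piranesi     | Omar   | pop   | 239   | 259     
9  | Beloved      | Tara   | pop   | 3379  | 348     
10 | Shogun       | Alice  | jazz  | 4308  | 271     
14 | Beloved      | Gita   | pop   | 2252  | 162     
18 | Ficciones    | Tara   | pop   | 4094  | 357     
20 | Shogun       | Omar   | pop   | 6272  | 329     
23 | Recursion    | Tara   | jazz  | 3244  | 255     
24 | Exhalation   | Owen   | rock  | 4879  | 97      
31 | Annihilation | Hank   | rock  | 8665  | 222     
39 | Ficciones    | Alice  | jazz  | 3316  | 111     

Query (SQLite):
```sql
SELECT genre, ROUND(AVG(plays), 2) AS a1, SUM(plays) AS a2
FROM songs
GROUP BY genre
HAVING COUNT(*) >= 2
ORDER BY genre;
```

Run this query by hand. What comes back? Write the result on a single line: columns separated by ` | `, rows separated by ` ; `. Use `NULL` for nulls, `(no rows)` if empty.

Group songs by genre.
Per group compute: ROUND(AVG(plays), 2), SUM(plays).
HAVING: drop groups with fewer than 2 rows.
  jazz: ids {1, 4, 10, 23, 39} → ROUND(AVG(plays), 2)=4100.2, SUM(plays)=20501
  metal: ids {6} → ROUND(AVG(plays), 2)=1584, SUM(plays)=1584
  pop: ids {7, 9, 14, 18, 20} → ROUND(AVG(plays), 2)=3247.2, SUM(plays)=16236
  rock: ids {5, 24, 31} → ROUND(AVG(plays), 2)=5024.67, SUM(plays)=15074

jazz | 4100.2 | 20501 ; pop | 3247.2 | 16236 ; rock | 5024.67 | 15074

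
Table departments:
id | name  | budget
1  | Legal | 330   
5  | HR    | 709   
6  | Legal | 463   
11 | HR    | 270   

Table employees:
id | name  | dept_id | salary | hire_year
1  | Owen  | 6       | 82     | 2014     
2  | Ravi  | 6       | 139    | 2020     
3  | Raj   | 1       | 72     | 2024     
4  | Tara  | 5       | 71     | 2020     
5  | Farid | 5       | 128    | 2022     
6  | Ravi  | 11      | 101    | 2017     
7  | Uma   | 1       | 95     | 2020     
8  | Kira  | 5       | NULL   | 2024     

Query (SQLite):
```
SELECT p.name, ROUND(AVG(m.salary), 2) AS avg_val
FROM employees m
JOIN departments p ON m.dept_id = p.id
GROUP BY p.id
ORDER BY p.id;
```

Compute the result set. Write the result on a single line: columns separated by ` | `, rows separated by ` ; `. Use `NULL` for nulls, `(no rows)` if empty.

Join each employees row to its departments via dept_id.
Group joined rows by departments.id; compute ROUND(AVG(m.salary), 2) per group.
  1: ids {3, 7} → ROUND(AVG(m.salary), 2)=83.5
  5: ids {4, 5, 8} → ROUND(AVG(m.salary), 2)=99.5
  6: ids {1, 2} → ROUND(AVG(m.salary), 2)=110.5
  11: ids {6} → ROUND(AVG(m.salary), 2)=101

Legal | 83.5 ; HR | 99.5 ; Legal | 110.5 ; HR | 101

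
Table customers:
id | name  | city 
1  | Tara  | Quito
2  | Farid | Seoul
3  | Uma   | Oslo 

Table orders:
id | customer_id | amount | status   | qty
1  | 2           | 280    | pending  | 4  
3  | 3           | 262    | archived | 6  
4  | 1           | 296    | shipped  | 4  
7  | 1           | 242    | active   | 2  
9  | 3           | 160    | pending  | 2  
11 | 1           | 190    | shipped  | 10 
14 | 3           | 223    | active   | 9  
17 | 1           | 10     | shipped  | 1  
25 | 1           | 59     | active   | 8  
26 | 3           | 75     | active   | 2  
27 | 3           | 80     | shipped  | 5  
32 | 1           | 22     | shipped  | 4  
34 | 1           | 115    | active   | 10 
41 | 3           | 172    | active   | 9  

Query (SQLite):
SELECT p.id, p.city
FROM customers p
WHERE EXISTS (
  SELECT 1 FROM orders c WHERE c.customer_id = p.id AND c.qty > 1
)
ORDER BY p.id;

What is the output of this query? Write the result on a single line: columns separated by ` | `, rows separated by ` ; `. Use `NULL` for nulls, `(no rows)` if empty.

1 | Quito ; 2 | Seoul ; 3 | Oslo

For each customers row, check whether any orders with matching customer_id has qty > 1.
Keep rows where that is true.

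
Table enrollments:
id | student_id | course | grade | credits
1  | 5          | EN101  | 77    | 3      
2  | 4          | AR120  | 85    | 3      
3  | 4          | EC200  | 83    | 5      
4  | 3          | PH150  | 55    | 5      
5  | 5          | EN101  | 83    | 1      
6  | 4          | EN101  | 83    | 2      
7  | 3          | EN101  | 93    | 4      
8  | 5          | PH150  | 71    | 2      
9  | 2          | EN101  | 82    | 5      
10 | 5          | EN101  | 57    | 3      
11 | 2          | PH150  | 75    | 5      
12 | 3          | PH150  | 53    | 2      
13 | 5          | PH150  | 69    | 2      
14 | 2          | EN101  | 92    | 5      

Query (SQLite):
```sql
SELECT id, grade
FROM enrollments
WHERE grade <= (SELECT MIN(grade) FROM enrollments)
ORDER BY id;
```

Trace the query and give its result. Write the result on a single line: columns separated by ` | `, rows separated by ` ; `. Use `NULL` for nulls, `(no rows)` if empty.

Scalar subquery: MIN(grade) over all enrollments rows = 53.
Keep rows where grade <= that value.

12 | 53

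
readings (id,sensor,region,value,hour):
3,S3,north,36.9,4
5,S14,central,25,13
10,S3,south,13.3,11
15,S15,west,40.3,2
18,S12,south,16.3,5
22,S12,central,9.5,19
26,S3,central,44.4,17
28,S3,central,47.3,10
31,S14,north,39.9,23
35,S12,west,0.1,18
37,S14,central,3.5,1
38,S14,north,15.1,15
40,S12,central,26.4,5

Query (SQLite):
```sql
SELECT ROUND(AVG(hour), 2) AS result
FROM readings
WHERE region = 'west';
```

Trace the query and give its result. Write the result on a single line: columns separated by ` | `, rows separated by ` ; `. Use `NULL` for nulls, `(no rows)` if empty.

Rows where region='west' → hour values: [2, 18].
AVG = 20 / 2 (rounded to 2 dp).

10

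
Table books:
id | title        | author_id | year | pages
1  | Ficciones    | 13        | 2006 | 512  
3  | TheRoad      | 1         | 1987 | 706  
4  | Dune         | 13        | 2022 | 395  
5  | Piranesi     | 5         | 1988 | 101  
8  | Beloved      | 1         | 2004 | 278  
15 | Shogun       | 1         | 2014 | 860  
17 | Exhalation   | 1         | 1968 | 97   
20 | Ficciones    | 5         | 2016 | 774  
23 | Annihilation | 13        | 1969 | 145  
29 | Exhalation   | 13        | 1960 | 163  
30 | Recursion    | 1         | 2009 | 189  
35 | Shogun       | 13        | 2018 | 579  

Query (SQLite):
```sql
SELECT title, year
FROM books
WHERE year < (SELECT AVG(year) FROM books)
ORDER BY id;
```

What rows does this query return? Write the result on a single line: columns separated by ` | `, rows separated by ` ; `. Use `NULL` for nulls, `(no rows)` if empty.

Scalar subquery: AVG(year) over all books rows = 1996.75.
Keep rows where year < that value.

TheRoad | 1987 ; Piranesi | 1988 ; Exhalation | 1968 ; Annihilation | 1969 ; Exhalation | 1960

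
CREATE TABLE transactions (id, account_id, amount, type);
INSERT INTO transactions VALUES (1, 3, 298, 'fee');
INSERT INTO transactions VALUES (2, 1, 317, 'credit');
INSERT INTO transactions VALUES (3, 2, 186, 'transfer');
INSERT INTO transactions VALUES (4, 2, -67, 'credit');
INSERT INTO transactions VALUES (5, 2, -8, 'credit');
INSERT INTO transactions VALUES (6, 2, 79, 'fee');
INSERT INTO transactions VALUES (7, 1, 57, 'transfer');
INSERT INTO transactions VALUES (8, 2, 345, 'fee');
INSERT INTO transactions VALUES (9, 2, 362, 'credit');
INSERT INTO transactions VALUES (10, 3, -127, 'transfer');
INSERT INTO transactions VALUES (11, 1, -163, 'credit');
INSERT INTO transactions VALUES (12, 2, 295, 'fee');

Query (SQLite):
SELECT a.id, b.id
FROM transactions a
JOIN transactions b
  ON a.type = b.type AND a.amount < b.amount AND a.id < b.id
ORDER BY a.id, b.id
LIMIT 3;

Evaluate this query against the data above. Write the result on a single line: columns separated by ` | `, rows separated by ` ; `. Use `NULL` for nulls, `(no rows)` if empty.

Pairs (a,b) with same type, a.amount < b.amount, a.id < b.id.
type groups: credit:{2,4,5,9,11} fee:{1,6,8,12} transfer:{3,7,10}
Ordered by (a.id, b.id); first 3.

1 | 8 ; 2 | 9 ; 4 | 5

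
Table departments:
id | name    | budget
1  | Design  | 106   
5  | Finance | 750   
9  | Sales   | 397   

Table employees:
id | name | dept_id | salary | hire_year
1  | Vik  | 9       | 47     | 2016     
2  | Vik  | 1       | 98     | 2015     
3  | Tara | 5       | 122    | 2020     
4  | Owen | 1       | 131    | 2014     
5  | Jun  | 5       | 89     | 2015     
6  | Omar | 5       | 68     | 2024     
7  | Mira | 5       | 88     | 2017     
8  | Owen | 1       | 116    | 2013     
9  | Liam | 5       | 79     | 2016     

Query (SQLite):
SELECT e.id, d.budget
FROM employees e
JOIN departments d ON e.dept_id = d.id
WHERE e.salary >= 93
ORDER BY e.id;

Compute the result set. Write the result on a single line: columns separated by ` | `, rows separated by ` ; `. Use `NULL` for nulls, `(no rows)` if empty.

Each employees row matches the departments row where dept_id = departments.id.
Then keep rows with e.salary >= 93.

2 | 106 ; 3 | 750 ; 4 | 106 ; 8 | 106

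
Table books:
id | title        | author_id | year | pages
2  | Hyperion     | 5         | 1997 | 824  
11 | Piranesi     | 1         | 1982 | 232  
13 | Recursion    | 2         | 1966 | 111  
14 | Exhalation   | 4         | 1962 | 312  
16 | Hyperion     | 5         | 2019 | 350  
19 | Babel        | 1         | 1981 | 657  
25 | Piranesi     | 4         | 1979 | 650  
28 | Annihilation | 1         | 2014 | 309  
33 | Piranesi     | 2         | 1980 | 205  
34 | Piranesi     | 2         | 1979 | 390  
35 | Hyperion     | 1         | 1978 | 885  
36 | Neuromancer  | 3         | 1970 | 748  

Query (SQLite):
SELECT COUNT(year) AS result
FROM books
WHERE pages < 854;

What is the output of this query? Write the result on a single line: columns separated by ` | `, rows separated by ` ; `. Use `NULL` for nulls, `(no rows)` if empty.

Rows where pages < 854 → year values: [1997, 1982, 1966, 1962, 2019, 1981, 1979, 2014, 1980, 1979, 1970].
COUNT(year) counts non-NULL values → 11.

11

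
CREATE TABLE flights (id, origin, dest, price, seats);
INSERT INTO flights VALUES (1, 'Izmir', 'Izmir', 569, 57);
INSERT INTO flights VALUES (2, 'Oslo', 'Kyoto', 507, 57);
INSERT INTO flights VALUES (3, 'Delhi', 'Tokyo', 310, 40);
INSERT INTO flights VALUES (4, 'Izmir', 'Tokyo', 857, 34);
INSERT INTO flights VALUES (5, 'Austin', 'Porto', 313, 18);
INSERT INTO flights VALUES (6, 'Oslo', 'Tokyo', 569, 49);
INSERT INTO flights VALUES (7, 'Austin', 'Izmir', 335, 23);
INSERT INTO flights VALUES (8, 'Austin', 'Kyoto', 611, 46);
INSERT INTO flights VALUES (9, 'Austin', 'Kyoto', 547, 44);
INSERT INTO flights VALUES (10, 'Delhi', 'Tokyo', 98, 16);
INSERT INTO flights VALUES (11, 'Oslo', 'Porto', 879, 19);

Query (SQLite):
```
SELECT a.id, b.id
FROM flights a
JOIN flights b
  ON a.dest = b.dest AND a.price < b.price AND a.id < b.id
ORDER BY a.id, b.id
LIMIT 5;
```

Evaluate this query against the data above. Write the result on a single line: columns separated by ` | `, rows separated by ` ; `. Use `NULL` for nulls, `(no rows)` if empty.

2 | 8 ; 2 | 9 ; 3 | 4 ; 3 | 6 ; 5 | 11

Pairs (a,b) with same dest, a.price < b.price, a.id < b.id.
dest groups: Izmir:{1,7} Kyoto:{2,8,9} Porto:{5,11} Tokyo:{3,4,6,10}
Ordered by (a.id, b.id); first 5.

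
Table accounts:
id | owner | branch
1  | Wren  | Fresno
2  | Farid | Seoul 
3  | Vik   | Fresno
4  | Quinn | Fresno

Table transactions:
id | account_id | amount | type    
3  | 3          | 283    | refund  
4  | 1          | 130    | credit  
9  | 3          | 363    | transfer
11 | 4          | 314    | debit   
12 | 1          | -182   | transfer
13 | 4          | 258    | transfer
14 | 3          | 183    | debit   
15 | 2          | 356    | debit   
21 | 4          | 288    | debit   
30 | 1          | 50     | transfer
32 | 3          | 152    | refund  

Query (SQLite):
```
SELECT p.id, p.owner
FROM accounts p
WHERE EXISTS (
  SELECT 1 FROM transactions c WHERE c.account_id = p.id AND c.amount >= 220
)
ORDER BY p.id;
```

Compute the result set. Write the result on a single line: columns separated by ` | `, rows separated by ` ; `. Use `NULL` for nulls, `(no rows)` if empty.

For each accounts row, check whether any transactions with matching account_id has amount >= 220.
Keep rows where that is true.

2 | Farid ; 3 | Vik ; 4 | Quinn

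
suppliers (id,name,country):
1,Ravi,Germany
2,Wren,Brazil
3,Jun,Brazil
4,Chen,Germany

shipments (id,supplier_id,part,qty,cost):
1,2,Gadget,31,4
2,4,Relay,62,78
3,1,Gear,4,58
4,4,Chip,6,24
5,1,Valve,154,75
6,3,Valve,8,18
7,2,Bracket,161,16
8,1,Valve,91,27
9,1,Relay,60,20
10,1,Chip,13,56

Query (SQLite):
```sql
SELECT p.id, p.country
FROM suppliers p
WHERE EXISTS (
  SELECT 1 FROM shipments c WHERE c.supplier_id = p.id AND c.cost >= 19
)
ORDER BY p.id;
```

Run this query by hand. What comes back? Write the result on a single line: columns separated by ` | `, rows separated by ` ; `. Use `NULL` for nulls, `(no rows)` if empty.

1 | Germany ; 4 | Germany

For each suppliers row, check whether any shipments with matching supplier_id has cost >= 19.
Keep rows where that is true.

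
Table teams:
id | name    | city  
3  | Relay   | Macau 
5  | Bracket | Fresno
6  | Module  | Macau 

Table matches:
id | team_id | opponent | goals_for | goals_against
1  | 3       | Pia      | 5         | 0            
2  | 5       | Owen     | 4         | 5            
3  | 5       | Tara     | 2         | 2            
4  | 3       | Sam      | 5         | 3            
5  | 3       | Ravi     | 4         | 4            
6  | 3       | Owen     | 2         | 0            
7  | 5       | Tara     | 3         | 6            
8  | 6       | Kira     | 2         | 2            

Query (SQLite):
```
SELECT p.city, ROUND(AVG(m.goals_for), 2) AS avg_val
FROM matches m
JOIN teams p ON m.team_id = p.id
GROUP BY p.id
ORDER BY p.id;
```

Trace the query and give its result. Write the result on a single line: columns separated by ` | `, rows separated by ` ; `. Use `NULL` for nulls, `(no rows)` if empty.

Macau | 4 ; Fresno | 3 ; Macau | 2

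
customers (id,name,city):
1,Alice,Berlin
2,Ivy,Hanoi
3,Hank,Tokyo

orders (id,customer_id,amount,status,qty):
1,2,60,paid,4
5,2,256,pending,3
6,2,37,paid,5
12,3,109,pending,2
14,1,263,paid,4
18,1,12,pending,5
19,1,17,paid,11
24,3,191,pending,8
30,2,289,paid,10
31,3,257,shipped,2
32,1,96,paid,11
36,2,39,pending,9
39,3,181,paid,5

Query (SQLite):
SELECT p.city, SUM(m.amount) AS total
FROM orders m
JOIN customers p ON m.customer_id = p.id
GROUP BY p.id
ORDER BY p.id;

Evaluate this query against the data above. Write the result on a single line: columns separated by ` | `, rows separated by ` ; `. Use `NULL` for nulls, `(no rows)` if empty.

Berlin | 388 ; Hanoi | 681 ; Tokyo | 738

Join each orders row to its customers via customer_id.
Group joined rows by customers.id; compute SUM(m.amount) per group.
  1: ids {14, 18, 19, 32} → SUM(m.amount)=388
  2: ids {1, 5, 6, 30, 36} → SUM(m.amount)=681
  3: ids {12, 24, 31, 39} → SUM(m.amount)=738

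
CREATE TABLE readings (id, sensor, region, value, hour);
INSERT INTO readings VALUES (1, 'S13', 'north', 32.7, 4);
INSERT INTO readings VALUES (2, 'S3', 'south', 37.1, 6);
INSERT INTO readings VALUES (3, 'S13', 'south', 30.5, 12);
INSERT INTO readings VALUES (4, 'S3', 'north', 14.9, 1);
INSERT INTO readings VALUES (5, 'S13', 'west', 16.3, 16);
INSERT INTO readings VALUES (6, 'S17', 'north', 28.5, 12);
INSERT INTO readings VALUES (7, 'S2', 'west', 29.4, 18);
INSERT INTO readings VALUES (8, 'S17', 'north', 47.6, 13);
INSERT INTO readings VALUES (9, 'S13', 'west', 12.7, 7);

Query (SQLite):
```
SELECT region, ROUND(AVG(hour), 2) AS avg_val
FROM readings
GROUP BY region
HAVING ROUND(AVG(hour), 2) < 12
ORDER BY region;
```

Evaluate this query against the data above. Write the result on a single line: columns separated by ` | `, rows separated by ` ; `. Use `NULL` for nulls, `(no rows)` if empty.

Partition readings by region; compute ROUND(AVG(hour), 2) within each group.
HAVING: keep groups where ROUND(AVG(hour), 2) < 12.
  north: ids {1, 4, 6, 8} → ROUND(AVG(hour), 2)=7.5
  south: ids {2, 3} → ROUND(AVG(hour), 2)=9
  west: ids {5, 7, 9} → ROUND(AVG(hour), 2)=13.67

north | 7.5 ; south | 9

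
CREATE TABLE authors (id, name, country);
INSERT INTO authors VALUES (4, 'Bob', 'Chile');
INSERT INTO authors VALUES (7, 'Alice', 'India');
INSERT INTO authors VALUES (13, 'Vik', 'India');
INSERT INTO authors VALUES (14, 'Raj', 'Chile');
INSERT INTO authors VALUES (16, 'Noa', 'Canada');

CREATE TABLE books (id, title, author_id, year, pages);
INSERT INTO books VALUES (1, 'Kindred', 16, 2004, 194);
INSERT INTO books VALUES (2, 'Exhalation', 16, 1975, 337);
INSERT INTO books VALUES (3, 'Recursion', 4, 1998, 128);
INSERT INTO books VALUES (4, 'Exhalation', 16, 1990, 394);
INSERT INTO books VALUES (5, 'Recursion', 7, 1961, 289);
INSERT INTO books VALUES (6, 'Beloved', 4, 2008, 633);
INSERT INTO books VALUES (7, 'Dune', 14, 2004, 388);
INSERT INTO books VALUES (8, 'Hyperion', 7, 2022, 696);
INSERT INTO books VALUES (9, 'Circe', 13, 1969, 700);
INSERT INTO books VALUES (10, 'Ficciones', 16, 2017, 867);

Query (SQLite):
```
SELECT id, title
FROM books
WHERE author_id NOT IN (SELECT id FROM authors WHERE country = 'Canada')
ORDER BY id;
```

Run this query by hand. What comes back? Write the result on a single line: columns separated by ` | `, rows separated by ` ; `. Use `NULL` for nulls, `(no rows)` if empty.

Inner query: authors.id where country = 'Canada'.
Outer: keep books rows whose author_id is not in that set.
Inner query → {16}

3 | Recursion ; 5 | Recursion ; 6 | Beloved ; 7 | Dune ; 8 | Hyperion ; 9 | Circe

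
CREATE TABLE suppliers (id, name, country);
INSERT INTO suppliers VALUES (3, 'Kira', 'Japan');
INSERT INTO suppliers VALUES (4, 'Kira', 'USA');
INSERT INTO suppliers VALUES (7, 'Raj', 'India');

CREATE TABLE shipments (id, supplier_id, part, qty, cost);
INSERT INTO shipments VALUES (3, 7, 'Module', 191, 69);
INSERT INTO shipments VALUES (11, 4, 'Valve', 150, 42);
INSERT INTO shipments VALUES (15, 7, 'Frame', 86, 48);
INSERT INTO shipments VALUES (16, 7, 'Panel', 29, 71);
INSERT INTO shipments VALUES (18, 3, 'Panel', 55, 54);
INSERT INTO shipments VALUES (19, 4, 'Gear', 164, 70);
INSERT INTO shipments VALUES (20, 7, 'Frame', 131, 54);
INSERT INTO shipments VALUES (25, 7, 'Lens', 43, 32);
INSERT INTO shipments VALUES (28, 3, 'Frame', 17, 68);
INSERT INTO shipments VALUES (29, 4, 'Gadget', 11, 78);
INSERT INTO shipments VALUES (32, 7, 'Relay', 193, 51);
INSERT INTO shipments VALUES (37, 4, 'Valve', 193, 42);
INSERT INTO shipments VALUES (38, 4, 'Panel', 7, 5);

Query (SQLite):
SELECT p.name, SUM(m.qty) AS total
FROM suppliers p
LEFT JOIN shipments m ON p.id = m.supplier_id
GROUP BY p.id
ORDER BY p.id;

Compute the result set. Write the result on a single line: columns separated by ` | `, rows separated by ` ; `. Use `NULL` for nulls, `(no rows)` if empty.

LEFT JOIN keeps every suppliers row; unmatched ones get NULL for shipments columns.
Group by suppliers.id and compute SUM(m.qty). SUM over an all-NULL group is NULL.
  3: ids {18, 28} → SUM(m.qty)=72
  4: ids {11, 19, 29, 37, 38} → SUM(m.qty)=525
  7: ids {3, 15, 16, 20, 25, 32} → SUM(m.qty)=673

Kira | 72 ; Kira | 525 ; Raj | 673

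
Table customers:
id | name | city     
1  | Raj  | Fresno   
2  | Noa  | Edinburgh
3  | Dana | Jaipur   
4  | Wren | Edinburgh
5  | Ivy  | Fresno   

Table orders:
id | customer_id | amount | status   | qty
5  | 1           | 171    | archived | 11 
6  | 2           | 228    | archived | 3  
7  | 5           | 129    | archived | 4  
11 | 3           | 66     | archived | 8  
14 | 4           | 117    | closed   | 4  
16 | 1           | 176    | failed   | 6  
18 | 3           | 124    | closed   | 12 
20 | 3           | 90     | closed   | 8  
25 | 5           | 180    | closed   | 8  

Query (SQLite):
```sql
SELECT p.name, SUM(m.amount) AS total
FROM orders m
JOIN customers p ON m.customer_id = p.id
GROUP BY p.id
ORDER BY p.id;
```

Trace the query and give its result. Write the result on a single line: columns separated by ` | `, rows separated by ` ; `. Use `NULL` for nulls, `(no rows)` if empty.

Raj | 347 ; Noa | 228 ; Dana | 280 ; Wren | 117 ; Ivy | 309

Join each orders row to its customers via customer_id.
Group joined rows by customers.id; compute SUM(m.amount) per group.
  1: ids {5, 16} → SUM(m.amount)=347
  2: ids {6} → SUM(m.amount)=228
  3: ids {11, 18, 20} → SUM(m.amount)=280
  4: ids {14} → SUM(m.amount)=117
  5: ids {7, 25} → SUM(m.amount)=309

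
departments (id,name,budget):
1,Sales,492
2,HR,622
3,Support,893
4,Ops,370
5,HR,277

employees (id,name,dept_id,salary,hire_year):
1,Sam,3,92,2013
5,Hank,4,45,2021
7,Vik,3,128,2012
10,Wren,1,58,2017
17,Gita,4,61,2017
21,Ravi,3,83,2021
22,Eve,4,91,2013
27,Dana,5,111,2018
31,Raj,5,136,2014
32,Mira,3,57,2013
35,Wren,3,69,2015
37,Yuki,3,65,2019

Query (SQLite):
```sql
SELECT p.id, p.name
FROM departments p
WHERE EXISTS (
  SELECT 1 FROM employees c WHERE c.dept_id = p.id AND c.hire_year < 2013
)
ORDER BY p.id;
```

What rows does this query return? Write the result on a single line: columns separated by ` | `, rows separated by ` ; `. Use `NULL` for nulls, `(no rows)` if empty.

For each departments row, check whether any employees with matching dept_id has hire_year < 2013.
Keep rows where that is true.

3 | Support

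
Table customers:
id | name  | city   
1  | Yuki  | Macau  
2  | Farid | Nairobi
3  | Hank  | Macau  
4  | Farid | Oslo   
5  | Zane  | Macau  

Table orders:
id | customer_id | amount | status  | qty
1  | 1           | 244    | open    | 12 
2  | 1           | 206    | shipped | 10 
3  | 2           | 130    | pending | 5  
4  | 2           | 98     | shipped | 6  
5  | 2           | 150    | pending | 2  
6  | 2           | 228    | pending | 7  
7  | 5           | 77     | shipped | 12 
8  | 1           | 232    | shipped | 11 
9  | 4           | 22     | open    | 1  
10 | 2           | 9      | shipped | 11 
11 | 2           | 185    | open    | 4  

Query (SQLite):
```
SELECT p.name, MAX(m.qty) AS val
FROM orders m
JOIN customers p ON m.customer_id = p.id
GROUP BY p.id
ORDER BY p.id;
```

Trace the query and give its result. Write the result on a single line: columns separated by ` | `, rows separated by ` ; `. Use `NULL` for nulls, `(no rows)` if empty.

Yuki | 12 ; Farid | 11 ; Farid | 1 ; Zane | 12

Join each orders row to its customers via customer_id.
Group joined rows by customers.id; compute MAX(m.qty) per group.
  1: ids {1, 2, 8} → MAX(m.qty)=12
  2: ids {3, 4, 5, 6, 10, 11} → MAX(m.qty)=11
  4: ids {9} → MAX(m.qty)=1
  5: ids {7} → MAX(m.qty)=12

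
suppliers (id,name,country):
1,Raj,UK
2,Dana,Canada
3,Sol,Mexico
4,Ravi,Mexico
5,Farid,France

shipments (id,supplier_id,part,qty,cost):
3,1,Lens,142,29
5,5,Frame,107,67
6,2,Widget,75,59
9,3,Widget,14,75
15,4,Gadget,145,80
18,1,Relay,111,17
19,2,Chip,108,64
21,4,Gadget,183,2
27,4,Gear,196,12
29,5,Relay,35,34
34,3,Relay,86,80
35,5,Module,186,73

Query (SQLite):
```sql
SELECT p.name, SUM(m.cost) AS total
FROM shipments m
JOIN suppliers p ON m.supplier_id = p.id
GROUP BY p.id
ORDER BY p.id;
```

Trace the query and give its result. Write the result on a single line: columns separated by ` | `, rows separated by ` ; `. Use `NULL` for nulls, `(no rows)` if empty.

Raj | 46 ; Dana | 123 ; Sol | 155 ; Ravi | 94 ; Farid | 174

Join each shipments row to its suppliers via supplier_id.
Group joined rows by suppliers.id; compute SUM(m.cost) per group.
  1: ids {3, 18} → SUM(m.cost)=46
  2: ids {6, 19} → SUM(m.cost)=123
  3: ids {9, 34} → SUM(m.cost)=155
  4: ids {15, 21, 27} → SUM(m.cost)=94
  5: ids {5, 29, 35} → SUM(m.cost)=174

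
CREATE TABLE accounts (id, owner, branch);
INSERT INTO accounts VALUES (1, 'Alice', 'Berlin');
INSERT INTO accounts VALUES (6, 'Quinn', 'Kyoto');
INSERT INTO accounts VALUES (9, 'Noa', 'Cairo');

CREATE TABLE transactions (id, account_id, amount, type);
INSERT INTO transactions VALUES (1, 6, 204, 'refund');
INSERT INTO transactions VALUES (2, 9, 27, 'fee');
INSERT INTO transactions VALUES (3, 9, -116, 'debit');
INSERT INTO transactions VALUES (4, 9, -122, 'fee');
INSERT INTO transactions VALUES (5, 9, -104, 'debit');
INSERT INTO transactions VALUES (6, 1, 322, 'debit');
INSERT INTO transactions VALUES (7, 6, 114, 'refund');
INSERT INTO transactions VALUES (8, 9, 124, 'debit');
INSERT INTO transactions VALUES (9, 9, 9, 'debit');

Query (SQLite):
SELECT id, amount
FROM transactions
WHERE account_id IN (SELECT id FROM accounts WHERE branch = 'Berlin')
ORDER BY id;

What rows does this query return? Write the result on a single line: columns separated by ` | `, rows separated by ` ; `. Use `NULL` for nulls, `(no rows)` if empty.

6 | 322

Inner query: accounts.id where branch = 'Berlin'.
Outer: keep transactions rows whose account_id is in that set.
Inner query → {1}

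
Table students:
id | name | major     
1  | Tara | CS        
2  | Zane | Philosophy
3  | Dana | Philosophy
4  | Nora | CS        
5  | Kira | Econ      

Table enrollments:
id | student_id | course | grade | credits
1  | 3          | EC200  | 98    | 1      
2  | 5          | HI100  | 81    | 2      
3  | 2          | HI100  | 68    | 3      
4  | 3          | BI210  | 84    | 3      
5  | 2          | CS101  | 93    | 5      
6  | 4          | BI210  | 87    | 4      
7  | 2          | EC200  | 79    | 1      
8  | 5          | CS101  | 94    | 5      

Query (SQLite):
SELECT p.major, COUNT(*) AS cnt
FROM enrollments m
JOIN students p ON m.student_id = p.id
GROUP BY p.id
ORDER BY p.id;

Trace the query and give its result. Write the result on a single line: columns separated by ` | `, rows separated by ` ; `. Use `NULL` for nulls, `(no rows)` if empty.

Philosophy | 3 ; Philosophy | 2 ; CS | 1 ; Econ | 2

Join each enrollments row to its students via student_id.
Group joined rows by students.id; compute COUNT(*) per group.
  2: ids {3, 5, 7} → COUNT(*)=3
  3: ids {1, 4} → COUNT(*)=2
  4: ids {6} → COUNT(*)=1
  5: ids {2, 8} → COUNT(*)=2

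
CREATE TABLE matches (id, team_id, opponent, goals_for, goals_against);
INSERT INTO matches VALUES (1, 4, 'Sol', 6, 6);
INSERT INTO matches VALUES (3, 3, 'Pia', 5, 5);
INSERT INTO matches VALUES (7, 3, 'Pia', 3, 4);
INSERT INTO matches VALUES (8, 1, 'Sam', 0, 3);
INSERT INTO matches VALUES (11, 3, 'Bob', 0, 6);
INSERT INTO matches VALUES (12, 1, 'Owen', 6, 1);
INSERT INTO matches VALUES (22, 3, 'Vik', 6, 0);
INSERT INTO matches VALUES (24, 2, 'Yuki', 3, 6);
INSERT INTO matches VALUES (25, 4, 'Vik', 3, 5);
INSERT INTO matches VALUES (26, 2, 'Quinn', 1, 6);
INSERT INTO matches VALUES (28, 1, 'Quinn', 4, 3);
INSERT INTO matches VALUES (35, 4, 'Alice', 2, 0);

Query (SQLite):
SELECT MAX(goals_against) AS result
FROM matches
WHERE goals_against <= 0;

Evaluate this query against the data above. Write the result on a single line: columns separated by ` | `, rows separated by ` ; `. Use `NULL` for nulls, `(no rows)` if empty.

Rows where goals_against <= 0 → goals_against values: [0, 0].
MAX of non-NULL values = 0.

0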